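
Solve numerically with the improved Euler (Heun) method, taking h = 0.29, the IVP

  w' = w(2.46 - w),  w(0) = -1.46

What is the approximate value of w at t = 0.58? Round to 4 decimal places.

-47.7188

Heun: k1 = f(t_n, w_n); k2 = f(t_n + h, w_n + h·k1); w_{n+1} = w_n + (h/2)·(k1 + k2).
t=0.000000, w=-1.460000:
  k1 = f(0.000000, -1.460000) = -5.723200
  k2 = f(0.290000, -3.119728) = -17.407234
  w ← -1.460000 + (0.29/2)·(-5.723200 + (-17.407234)) = -4.813913
t=0.290000, w=-4.813913:
  k1 = f(0.290000, -4.813913) = -35.015983
  k2 = f(0.580000, -14.968548) = -260.880055
  w ← -4.813913 + (0.29/2)·(-35.015983 + (-260.880055)) = -47.718838
w(0.58) ≈ -47.7188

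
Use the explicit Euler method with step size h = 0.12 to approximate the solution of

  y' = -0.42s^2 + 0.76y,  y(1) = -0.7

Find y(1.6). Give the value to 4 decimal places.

Euler: y_{n+1} = y_n + h·f(s_n, y_n).
s=1.000000, y=-0.700000: f=-0.952000 → y ← -0.700000 + 0.12·(-0.952000) = -0.814240
s=1.120000, y=-0.814240: f=-1.145670 → y ← -0.814240 + 0.12·(-1.145670) = -0.951720
s=1.240000, y=-0.951720: f=-1.369100 → y ← -0.951720 + 0.12·(-1.369100) = -1.116012
s=1.360000, y=-1.116012: f=-1.625001 → y ← -1.116012 + 0.12·(-1.625001) = -1.311013
s=1.480000, y=-1.311013: f=-1.916338 → y ← -1.311013 + 0.12·(-1.916338) = -1.540973
y(1.6) ≈ -1.5410

-1.5410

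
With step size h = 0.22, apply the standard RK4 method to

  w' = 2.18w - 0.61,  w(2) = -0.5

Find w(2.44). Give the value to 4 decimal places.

RK4: k1 = f(t_n, w_n); k2 = f(t_n + h/2, w_n + (h/2)·k1); k3 = f(t_n + h/2, w_n + (h/2)·k2); k4 = f(t_n + h, w_n + h·k3); w_{n+1} = w_n + (h/6)·(k1 + 2k2 + 2k3 + k4).
t=2.000000, w=-0.500000:
  k1 = f(2.000000, -0.500000) = -1.700000
  k2 = f(2.110000, -0.687000) = -2.107660
  k3 = f(2.110000, -0.731843) = -2.205417
  k4 = f(2.220000, -0.985192) = -2.757718
  w ← -0.500000 + (0.22/6)·(k1 + 2k2 + 2k3 + k4) = -0.979742
t=2.220000, w=-0.979742:
  k1 = f(2.220000, -0.979742) = -2.745837
  k2 = f(2.330000, -1.281784) = -3.404289
  k3 = f(2.330000, -1.354214) = -3.562186
  k4 = f(2.440000, -1.763423) = -4.454262
  w ← -0.979742 + (0.22/6)·(k1 + 2k2 + 2k3 + k4) = -1.754620
w(2.44) ≈ -1.7546

-1.7546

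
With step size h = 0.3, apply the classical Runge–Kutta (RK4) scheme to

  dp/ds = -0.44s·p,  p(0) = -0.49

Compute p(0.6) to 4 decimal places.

-0.4527

RK4: k1 = f(s_n, p_n); k2 = f(s_n + h/2, p_n + (h/2)·k1); k3 = f(s_n + h/2, p_n + (h/2)·k2); k4 = f(s_n + h, p_n + h·k3); p_{n+1} = p_n + (h/6)·(k1 + 2k2 + 2k3 + k4).
s=0.000000, p=-0.490000:
  k1 = f(0.000000, -0.490000) = 0.000000
  k2 = f(0.150000, -0.490000) = 0.032340
  k3 = f(0.150000, -0.485149) = 0.032020
  k4 = f(0.300000, -0.480394) = 0.063412
  p ← -0.490000 + (0.3/6)·(k1 + 2k2 + 2k3 + k4) = -0.480393
s=0.300000, p=-0.480393:
  k1 = f(0.300000, -0.480393) = 0.063412
  k2 = f(0.450000, -0.470882) = 0.093235
  k3 = f(0.450000, -0.466408) = 0.092349
  k4 = f(0.600000, -0.452689) = 0.119510
  p ← -0.480393 + (0.3/6)·(k1 + 2k2 + 2k3 + k4) = -0.452689
p(0.6) ≈ -0.4527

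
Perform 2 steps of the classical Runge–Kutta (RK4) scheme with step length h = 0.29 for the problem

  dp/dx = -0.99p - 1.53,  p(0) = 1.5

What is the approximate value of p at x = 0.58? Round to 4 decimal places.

RK4: k1 = f(x_n, p_n); k2 = f(x_n + h/2, p_n + (h/2)·k1); k3 = f(x_n + h/2, p_n + (h/2)·k2); k4 = f(x_n + h, p_n + h·k3); p_{n+1} = p_n + (h/6)·(k1 + 2k2 + 2k3 + k4).
x=0.000000, p=1.500000:
  k1 = f(0.000000, 1.500000) = -3.015000
  k2 = f(0.145000, 1.062825) = -2.582197
  k3 = f(0.145000, 1.125581) = -2.644326
  k4 = f(0.290000, 0.733146) = -2.255814
  p ← 1.500000 + (0.29/6)·(k1 + 2k2 + 2k3 + k4) = 0.740013
x=0.290000, p=0.740013:
  k1 = f(0.290000, 0.740013) = -2.262613
  k2 = f(0.435000, 0.411935) = -1.937815
  k3 = f(0.435000, 0.459030) = -1.984440
  k4 = f(0.580000, 0.164526) = -1.692881
  p ← 0.740013 + (0.29/6)·(k1 + 2k2 + 2k3 + k4) = 0.169680
p(0.58) ≈ 0.1697

0.1697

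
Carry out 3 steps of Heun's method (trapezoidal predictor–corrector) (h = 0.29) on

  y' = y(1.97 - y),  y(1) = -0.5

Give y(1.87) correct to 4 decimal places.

-11.0984

Heun: k1 = f(x_n, y_n); k2 = f(x_n + h, y_n + h·k1); y_{n+1} = y_n + (h/2)·(k1 + k2).
x=1.000000, y=-0.500000:
  k1 = f(1.000000, -0.500000) = -1.235000
  k2 = f(1.290000, -0.858150) = -2.426977
  y ← -0.500000 + (0.29/2)·(-1.235000 + (-2.426977)) = -1.030987
x=1.290000, y=-1.030987:
  k1 = f(1.290000, -1.030987) = -3.093977
  k2 = f(1.580000, -1.928240) = -7.516743
  y ← -1.030987 + (0.29/2)·(-3.093977 + (-7.516743)) = -2.569541
x=1.580000, y=-2.569541:
  k1 = f(1.580000, -2.569541) = -11.664537
  k2 = f(1.870000, -5.952257) = -47.155305
  y ← -2.569541 + (0.29/2)·(-11.664537 + (-47.155305)) = -11.098418
y(1.87) ≈ -11.0984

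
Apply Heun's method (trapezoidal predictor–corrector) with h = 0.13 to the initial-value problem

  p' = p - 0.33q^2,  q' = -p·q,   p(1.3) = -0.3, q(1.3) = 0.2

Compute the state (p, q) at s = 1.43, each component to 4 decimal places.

-0.3434, 0.2085

Heun on (p,q): k1 = f(s_n, state_n); k2 = f(s_n + h, state_n + h·k1); state_{n+1} = state_n + (h/2)·(k1 + k2).
1.300000: (-0.300000, 0.200000)
  k1 = (-0.313200, 0.060000)
  predictor → (-0.340716, 0.207800)
  k2 = (-0.354966, 0.070801)
  → (-0.343431, 0.208502)
(p(1.43), q(1.43)) ≈ (-0.3434, 0.2085)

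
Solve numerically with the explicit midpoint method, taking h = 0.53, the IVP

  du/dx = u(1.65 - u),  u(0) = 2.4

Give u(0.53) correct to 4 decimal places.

2.1218

Midpoint: k1 = f(x_n, u_n); k2 = f(x_n + h/2, u_n + (h/2)·k1); u_{n+1} = u_n + h·k2.
x=0.000000, u=2.400000:
  k1 = f(0.000000, 2.400000) = -1.800000
  k2 = f(0.265000, 1.923000) = -0.524979
  u ← 2.400000 + 0.53·(-0.524979) = 2.121761
u(0.53) ≈ 2.1218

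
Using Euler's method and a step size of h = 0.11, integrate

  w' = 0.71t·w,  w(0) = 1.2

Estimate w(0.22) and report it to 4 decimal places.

1.2103

Euler: w_{n+1} = w_n + h·f(t_n, w_n).
t=0.000000, w=1.200000: f=0.000000 → w ← 1.200000 + 0.11·0.000000 = 1.200000
t=0.110000, w=1.200000: f=0.093720 → w ← 1.200000 + 0.11·0.093720 = 1.210309
w(0.22) ≈ 1.2103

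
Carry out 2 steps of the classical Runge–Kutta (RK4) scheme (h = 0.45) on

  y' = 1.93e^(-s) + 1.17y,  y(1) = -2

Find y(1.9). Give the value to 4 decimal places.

-4.9253

RK4: k1 = f(s_n, y_n); k2 = f(s_n + h/2, y_n + (h/2)·k1); k3 = f(s_n + h/2, y_n + (h/2)·k2); k4 = f(s_n + h, y_n + h·k3); y_{n+1} = y_n + (h/6)·(k1 + 2k2 + 2k3 + k4).
s=1.000000, y=-2.000000:
  k1 = f(1.000000, -2.000000) = -1.629993
  k2 = f(1.225000, -2.366748) = -2.202143
  k3 = f(1.225000, -2.495482) = -2.352762
  k4 = f(1.450000, -3.058743) = -3.126008
  y ← -2.000000 + (0.45/6)·(k1 + 2k2 + 2k3 + k4) = -3.039936
s=1.450000, y=-3.039936:
  k1 = f(1.450000, -3.039936) = -3.104004
  k2 = f(1.675000, -3.738337) = -4.012349
  k3 = f(1.675000, -3.942714) = -4.251471
  k4 = f(1.900000, -4.953098) = -5.506457
  y ← -3.039936 + (0.45/6)·(k1 + 2k2 + 2k3 + k4) = -4.925293
y(1.9) ≈ -4.9253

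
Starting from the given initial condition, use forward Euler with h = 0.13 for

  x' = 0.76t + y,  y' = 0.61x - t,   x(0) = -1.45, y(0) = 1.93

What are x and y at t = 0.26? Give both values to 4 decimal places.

-0.9503, 1.7030

Euler on (x,y): x_{n+1} = x_n + h·x', y_{n+1} = y_n + h·y'.
0.000000: (-1.450000, 1.930000); f=(1.930000, -0.884500) → (-1.199100, 1.815015)
0.130000: (-1.199100, 1.815015); f=(1.913815, -0.861451) → (-0.950304, 1.703026)
(x(0.26), y(0.26)) ≈ (-0.9503, 1.7030)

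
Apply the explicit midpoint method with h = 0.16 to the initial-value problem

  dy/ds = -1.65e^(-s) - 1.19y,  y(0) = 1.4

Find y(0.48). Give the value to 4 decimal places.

Midpoint: k1 = f(s_n, y_n); k2 = f(s_n + h/2, y_n + (h/2)·k1); y_{n+1} = y_n + h·k2.
s=0.000000, y=1.400000:
  k1 = f(0.000000, 1.400000) = -3.316000
  k2 = f(0.080000, 1.134720) = -2.873459
  y ← 1.400000 + 0.16·(-2.873459) = 0.940247
s=0.160000, y=0.940247:
  k1 = f(0.160000, 0.940247) = -2.524931
  k2 = f(0.240000, 0.738252) = -2.176456
  y ← 0.940247 + 0.16·(-2.176456) = 0.592014
s=0.320000, y=0.592014:
  k1 = f(0.320000, 0.592014) = -1.902642
  k2 = f(0.400000, 0.439802) = -1.629393
  y ← 0.592014 + 0.16·(-1.629393) = 0.331311
y(0.48) ≈ 0.3313

0.3313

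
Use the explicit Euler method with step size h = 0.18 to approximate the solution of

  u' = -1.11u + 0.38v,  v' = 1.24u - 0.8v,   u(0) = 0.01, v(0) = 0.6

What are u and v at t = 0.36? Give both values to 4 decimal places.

0.0745, 0.4525

Euler on (u,v): u_{n+1} = u_n + h·u', v_{n+1} = v_n + h·v'.
0.000000: (0.010000, 0.600000); f=(0.216900, -0.467600) → (0.049042, 0.515832)
0.180000: (0.049042, 0.515832); f=(0.141580, -0.351854) → (0.074526, 0.452498)
(u(0.36), v(0.36)) ≈ (0.0745, 0.4525)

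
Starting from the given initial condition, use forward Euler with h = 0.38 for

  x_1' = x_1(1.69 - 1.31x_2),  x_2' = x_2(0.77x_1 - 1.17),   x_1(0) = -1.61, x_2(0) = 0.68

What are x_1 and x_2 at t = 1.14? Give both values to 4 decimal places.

Euler on (x_1,x_2): x_1_{n+1} = x_1_n + h·x_1', x_2_{n+1} = x_2_n + h·x_2'.
0.000000: (-1.610000, 0.680000); f=(-1.286712, -1.638596) → (-2.098951, 0.057334)
0.380000: (-2.098951, 0.057334); f=(-3.389581, -0.159742) → (-3.386991, -0.003369)
0.760000: (-3.386991, -0.003369); f=(-5.738961, 0.012726) → (-5.567796, 0.001467)
(x_1(1.14), x_2(1.14)) ≈ (-5.5678, 0.0015)

-5.5678, 0.0015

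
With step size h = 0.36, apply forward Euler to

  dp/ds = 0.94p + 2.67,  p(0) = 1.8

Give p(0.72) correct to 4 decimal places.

Euler: p_{n+1} = p_n + h·f(s_n, p_n).
s=0.000000, p=1.800000: f=4.362000 → p ← 1.800000 + 0.36·4.362000 = 3.370320
s=0.360000, p=3.370320: f=5.838101 → p ← 3.370320 + 0.36·5.838101 = 5.472036
p(0.72) ≈ 5.4720

5.4720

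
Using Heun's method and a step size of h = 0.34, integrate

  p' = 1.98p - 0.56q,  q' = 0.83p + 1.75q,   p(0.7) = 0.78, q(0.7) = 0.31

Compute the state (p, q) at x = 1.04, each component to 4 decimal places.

Heun on (p,q): k1 = f(x_n, state_n); k2 = f(x_n + h, state_n + h·k1); state_{n+1} = state_n + (h/2)·(k1 + k2).
0.700000: (0.780000, 0.310000)
  k1 = (1.370800, 1.189900)
  predictor → (1.246072, 0.714566)
  k2 = (2.067066, 2.284730)
  → (1.364437, 0.900687)
(p(1.04), q(1.04)) ≈ (1.3644, 0.9007)

1.3644, 0.9007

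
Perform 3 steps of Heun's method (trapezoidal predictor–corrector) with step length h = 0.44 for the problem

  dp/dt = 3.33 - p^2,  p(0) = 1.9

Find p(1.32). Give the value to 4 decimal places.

Heun: k1 = f(t_n, p_n); k2 = f(t_n + h, p_n + h·k1); p_{n+1} = p_n + (h/2)·(k1 + k2).
t=0.000000, p=1.900000:
  k1 = f(0.000000, 1.900000) = -0.280000
  k2 = f(0.440000, 1.776800) = 0.172982
  p ← 1.900000 + (0.44/2)·(-0.280000 + 0.172982) = 1.876456
t=0.440000, p=1.876456:
  k1 = f(0.440000, 1.876456) = -0.191087
  k2 = f(0.880000, 1.792378) = 0.117382
  p ← 1.876456 + (0.44/2)·(-0.191087 + 0.117382) = 1.860241
t=0.880000, p=1.860241:
  k1 = f(0.880000, 1.860241) = -0.130496
  k2 = f(1.320000, 1.802823) = 0.079831
  p ← 1.860241 + (0.44/2)·(-0.130496 + 0.079831) = 1.849095
p(1.32) ≈ 1.8491

1.8491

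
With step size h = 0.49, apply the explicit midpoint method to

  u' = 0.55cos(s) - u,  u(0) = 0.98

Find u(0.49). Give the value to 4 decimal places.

Midpoint: k1 = f(s_n, u_n); k2 = f(s_n + h/2, u_n + (h/2)·k1); u_{n+1} = u_n + h·k2.
s=0.000000, u=0.980000:
  k1 = f(0.000000, 0.980000) = -0.430000
  k2 = f(0.245000, 0.874650) = -0.341074
  u ← 0.980000 + 0.49·(-0.341074) = 0.812874
u(0.49) ≈ 0.8129

0.8129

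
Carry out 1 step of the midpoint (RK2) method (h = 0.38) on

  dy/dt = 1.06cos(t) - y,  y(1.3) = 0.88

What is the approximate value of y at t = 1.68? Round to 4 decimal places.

0.6212

Midpoint: k1 = f(t_n, y_n); k2 = f(t_n + h/2, y_n + (h/2)·k1); y_{n+1} = y_n + h·k2.
t=1.300000, y=0.880000:
  k1 = f(1.300000, 0.880000) = -0.596451
  k2 = f(1.490000, 0.766674) = -0.681123
  y ← 0.880000 + 0.38·(-0.681123) = 0.621173
y(1.68) ≈ 0.6212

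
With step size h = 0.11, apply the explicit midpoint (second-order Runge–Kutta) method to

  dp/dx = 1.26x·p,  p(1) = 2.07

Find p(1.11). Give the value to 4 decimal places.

Midpoint: k1 = f(x_n, p_n); k2 = f(x_n + h/2, p_n + (h/2)·k1); p_{n+1} = p_n + h·k2.
x=1.000000, p=2.070000:
  k1 = f(1.000000, 2.070000) = 2.608200
  k2 = f(1.055000, 2.213451) = 2.942340
  p ← 2.070000 + 0.11·2.942340 = 2.393657
p(1.11) ≈ 2.3937

2.3937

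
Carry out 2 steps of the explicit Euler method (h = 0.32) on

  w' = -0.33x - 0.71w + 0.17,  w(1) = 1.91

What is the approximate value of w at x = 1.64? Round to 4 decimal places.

Euler: w_{n+1} = w_n + h·f(x_n, w_n).
x=1.000000, w=1.910000: f=-1.516100 → w ← 1.910000 + 0.32·(-1.516100) = 1.424848
x=1.320000, w=1.424848: f=-1.277242 → w ← 1.424848 + 0.32·(-1.277242) = 1.016131
w(1.64) ≈ 1.0161

1.0161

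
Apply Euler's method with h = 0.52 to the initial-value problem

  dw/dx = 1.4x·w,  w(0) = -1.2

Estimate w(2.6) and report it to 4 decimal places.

-15.6081

Euler: w_{n+1} = w_n + h·f(x_n, w_n).
x=0.000000, w=-1.200000: f=0.000000 → w ← -1.200000 + 0.52·0.000000 = -1.200000
x=0.520000, w=-1.200000: f=-0.873600 → w ← -1.200000 + 0.52·(-0.873600) = -1.654272
x=1.040000, w=-1.654272: f=-2.408620 → w ← -1.654272 + 0.52·(-2.408620) = -2.906754
x=1.560000, w=-2.906754: f=-6.348352 → w ← -2.906754 + 0.52·(-6.348352) = -6.207897
x=2.080000, w=-6.207897: f=-18.077397 → w ← -6.207897 + 0.52·(-18.077397) = -15.608144
w(2.6) ≈ -15.6081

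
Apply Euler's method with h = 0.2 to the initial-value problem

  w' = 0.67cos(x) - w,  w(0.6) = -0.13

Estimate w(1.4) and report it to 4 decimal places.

0.1696

Euler: w_{n+1} = w_n + h·f(x_n, w_n).
x=0.600000, w=-0.130000: f=0.682975 → w ← -0.130000 + 0.2·0.682975 = 0.006595
x=0.800000, w=0.006595: f=0.460199 → w ← 0.006595 + 0.2·0.460199 = 0.098635
x=1.000000, w=0.098635: f=0.263368 → w ← 0.098635 + 0.2·0.263368 = 0.151308
x=1.200000, w=0.151308: f=0.091471 → w ← 0.151308 + 0.2·0.091471 = 0.169603
w(1.4) ≈ 0.1696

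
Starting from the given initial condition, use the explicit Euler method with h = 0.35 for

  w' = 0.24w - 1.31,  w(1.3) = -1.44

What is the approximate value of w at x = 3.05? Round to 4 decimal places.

-4.8667

Euler: w_{n+1} = w_n + h·f(x_n, w_n).
x=1.300000, w=-1.440000: f=-1.655600 → w ← -1.440000 + 0.35·(-1.655600) = -2.019460
x=1.650000, w=-2.019460: f=-1.794670 → w ← -2.019460 + 0.35·(-1.794670) = -2.647595
x=2.000000, w=-2.647595: f=-1.945423 → w ← -2.647595 + 0.35·(-1.945423) = -3.328493
x=2.350000, w=-3.328493: f=-2.108838 → w ← -3.328493 + 0.35·(-2.108838) = -4.066586
x=2.700000, w=-4.066586: f=-2.285981 → w ← -4.066586 + 0.35·(-2.285981) = -4.866679
w(3.05) ≈ -4.8667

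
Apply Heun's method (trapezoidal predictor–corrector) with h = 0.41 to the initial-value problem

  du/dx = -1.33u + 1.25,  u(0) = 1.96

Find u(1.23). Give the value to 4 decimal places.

1.1639

Heun: k1 = f(x_n, u_n); k2 = f(x_n + h, u_n + h·k1); u_{n+1} = u_n + (h/2)·(k1 + k2).
x=0.000000, u=1.960000:
  k1 = f(0.000000, 1.960000) = -1.356800
  k2 = f(0.410000, 1.403712) = -0.616937
  u ← 1.960000 + (0.41/2)·(-1.356800 + (-0.616937)) = 1.555384
x=0.410000, u=1.555384:
  k1 = f(0.410000, 1.555384) = -0.818661
  k2 = f(0.820000, 1.219733) = -0.372245
  u ← 1.555384 + (0.41/2)·(-0.818661 + (-0.372245)) = 1.311248
x=0.820000, u=1.311248:
  k1 = f(0.820000, 1.311248) = -0.493960
  k2 = f(1.230000, 1.108725) = -0.224604
  u ← 1.311248 + (0.41/2)·(-0.493960 + (-0.224604)) = 1.163943
u(1.23) ≈ 1.1639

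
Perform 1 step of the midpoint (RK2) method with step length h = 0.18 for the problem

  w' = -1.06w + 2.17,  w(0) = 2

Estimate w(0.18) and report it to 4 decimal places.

2.0081

Midpoint: k1 = f(t_n, w_n); k2 = f(t_n + h/2, w_n + (h/2)·k1); w_{n+1} = w_n + h·k2.
t=0.000000, w=2.000000:
  k1 = f(0.000000, 2.000000) = 0.050000
  k2 = f(0.090000, 2.004500) = 0.045230
  w ← 2.000000 + 0.18·0.045230 = 2.008141
w(0.18) ≈ 2.0081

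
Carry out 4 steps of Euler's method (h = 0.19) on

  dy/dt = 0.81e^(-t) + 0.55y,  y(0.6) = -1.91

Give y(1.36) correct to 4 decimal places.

-2.5319

Euler: y_{n+1} = y_n + h·f(t_n, y_n).
t=0.600000, y=-1.910000: f=-0.605963 → y ← -1.910000 + 0.19·(-0.605963) = -2.025133
t=0.790000, y=-2.025133: f=-0.746209 → y ← -2.025133 + 0.19·(-0.746209) = -2.166913
t=0.980000, y=-2.166913: f=-0.887800 → y ← -2.166913 + 0.19·(-0.887800) = -2.335595
t=1.170000, y=-2.335595: f=-1.033180 → y ← -2.335595 + 0.19·(-1.033180) = -2.531899
y(1.36) ≈ -2.5319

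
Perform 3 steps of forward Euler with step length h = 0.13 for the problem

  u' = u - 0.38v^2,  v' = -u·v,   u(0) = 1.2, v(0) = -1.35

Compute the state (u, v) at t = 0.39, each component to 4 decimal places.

1.4993, -0.7828

Euler on (u,v): u_{n+1} = u_n + h·u', v_{n+1} = v_n + h·v'.
0.000000: (1.200000, -1.350000); f=(0.507450, 1.620000) → (1.265969, -1.139400)
0.130000: (1.265969, -1.139400); f=(0.772640, 1.442445) → (1.366412, -0.951882)
0.260000: (1.366412, -0.951882); f=(1.022101, 1.300663) → (1.499285, -0.782796)
(u(0.39), v(0.39)) ≈ (1.4993, -0.7828)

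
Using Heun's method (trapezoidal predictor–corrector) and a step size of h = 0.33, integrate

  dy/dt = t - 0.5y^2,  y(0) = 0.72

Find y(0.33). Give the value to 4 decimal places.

Heun: k1 = f(t_n, y_n); k2 = f(t_n + h, y_n + h·k1); y_{n+1} = y_n + (h/2)·(k1 + k2).
t=0.000000, y=0.720000:
  k1 = f(0.000000, 0.720000) = -0.259200
  k2 = f(0.330000, 0.634464) = 0.128728
  y ← 0.720000 + (0.33/2)·(-0.259200 + 0.128728) = 0.698472
y(0.33) ≈ 0.6985

0.6985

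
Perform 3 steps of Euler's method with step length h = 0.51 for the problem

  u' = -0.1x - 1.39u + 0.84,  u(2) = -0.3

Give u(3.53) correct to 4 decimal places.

0.3821

Euler: u_{n+1} = u_n + h·f(x_n, u_n).
x=2.000000, u=-0.300000: f=1.057000 → u ← -0.300000 + 0.51·1.057000 = 0.239070
x=2.510000, u=0.239070: f=0.256693 → u ← 0.239070 + 0.51·0.256693 = 0.369983
x=3.020000, u=0.369983: f=0.023723 → u ← 0.369983 + 0.51·0.023723 = 0.382082
u(3.53) ≈ 0.3821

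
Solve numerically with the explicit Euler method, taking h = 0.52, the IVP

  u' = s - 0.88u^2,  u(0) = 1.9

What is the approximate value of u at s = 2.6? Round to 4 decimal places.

Euler: u_{n+1} = u_n + h·f(s_n, u_n).
s=0.000000, u=1.900000: f=-3.176800 → u ← 1.900000 + 0.52·(-3.176800) = 0.248064
s=0.520000, u=0.248064: f=0.465849 → u ← 0.248064 + 0.52·0.465849 = 0.490305
s=1.040000, u=0.490305: f=0.828449 → u ← 0.490305 + 0.52·0.828449 = 0.921099
s=1.560000, u=0.921099: f=0.813388 → u ← 0.921099 + 0.52·0.813388 = 1.344060
s=2.080000, u=1.344060: f=0.490281 → u ← 1.344060 + 0.52·0.490281 = 1.599007
u(2.6) ≈ 1.5990

1.5990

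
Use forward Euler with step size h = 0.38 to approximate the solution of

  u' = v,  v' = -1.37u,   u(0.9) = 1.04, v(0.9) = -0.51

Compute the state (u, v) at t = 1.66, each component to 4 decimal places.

Euler on (u,v): u_{n+1} = u_n + h·u', v_{n+1} = v_n + h·v'.
0.900000: (1.040000, -0.510000); f=(-0.510000, -1.424800) → (0.846200, -1.051424)
1.280000: (0.846200, -1.051424); f=(-1.051424, -1.159294) → (0.446659, -1.491956)
(u(1.66), v(1.66)) ≈ (0.4467, -1.4920)

0.4467, -1.4920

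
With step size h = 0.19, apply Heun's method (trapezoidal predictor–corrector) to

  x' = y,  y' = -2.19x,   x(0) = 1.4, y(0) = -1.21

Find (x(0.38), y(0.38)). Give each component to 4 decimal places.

0.7392, -2.1396

Heun on (x,y): k1 = f(t_n, state_n); k2 = f(t_n + h, state_n + h·k1); state_{n+1} = state_n + (h/2)·(k1 + k2).
0.000000: (1.400000, -1.210000)
  k1 = (-1.210000, -3.066000)
  predictor → (1.170100, -1.792540)
  k2 = (-1.792540, -2.562519)
  → (1.114759, -1.744709)
0.190000: (1.114759, -1.744709)
  k1 = (-1.744709, -2.441322)
  predictor → (0.783264, -2.208560)
  k2 = (-2.208560, -1.715348)
  → (0.739198, -2.139593)
(x(0.38), y(0.38)) ≈ (0.7392, -2.1396)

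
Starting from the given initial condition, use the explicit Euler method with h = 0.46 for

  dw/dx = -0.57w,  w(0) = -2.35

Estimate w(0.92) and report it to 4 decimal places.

-1.2792

Euler: w_{n+1} = w_n + h·f(x_n, w_n).
x=0.000000, w=-2.350000: f=1.339500 → w ← -2.350000 + 0.46·1.339500 = -1.733830
x=0.460000, w=-1.733830: f=0.988283 → w ← -1.733830 + 0.46·0.988283 = -1.279220
w(0.92) ≈ -1.2792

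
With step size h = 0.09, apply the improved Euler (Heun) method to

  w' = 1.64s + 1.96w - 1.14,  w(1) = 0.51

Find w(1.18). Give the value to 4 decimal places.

Heun: k1 = f(s_n, w_n); k2 = f(s_n + h, w_n + h·k1); w_{n+1} = w_n + (h/2)·(k1 + k2).
s=1.000000, w=0.510000:
  k1 = f(1.000000, 0.510000) = 1.499600
  k2 = f(1.090000, 0.644964) = 1.911729
  w ← 0.510000 + (0.09/2)·(1.499600 + 1.911729) = 0.663510
s=1.090000, w=0.663510:
  k1 = f(1.090000, 0.663510) = 1.948079
  k2 = f(1.180000, 0.838837) = 2.439320
  w ← 0.663510 + (0.09/2)·(1.948079 + 2.439320) = 0.860943
w(1.18) ≈ 0.8609

0.8609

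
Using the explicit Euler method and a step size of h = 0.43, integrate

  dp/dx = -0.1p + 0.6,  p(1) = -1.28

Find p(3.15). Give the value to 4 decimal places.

0.1563

Euler: p_{n+1} = p_n + h·f(x_n, p_n).
x=1.000000, p=-1.280000: f=0.728000 → p ← -1.280000 + 0.43·0.728000 = -0.966960
x=1.430000, p=-0.966960: f=0.696696 → p ← -0.966960 + 0.43·0.696696 = -0.667381
x=1.860000, p=-0.667381: f=0.666738 → p ← -0.667381 + 0.43·0.666738 = -0.380683
x=2.290000, p=-0.380683: f=0.638068 → p ← -0.380683 + 0.43·0.638068 = -0.106314
x=2.720000, p=-0.106314: f=0.610631 → p ← -0.106314 + 0.43·0.610631 = 0.156258
p(3.15) ≈ 0.1563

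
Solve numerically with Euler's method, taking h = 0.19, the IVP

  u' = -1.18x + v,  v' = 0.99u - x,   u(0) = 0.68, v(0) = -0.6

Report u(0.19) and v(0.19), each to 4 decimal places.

Euler on (u,v): u_{n+1} = u_n + h·u', v_{n+1} = v_n + h·v'.
0.000000: (0.680000, -0.600000); f=(-0.600000, 0.673200) → (0.566000, -0.472092)
(u(0.19), v(0.19)) ≈ (0.5660, -0.4721)

0.5660, -0.4721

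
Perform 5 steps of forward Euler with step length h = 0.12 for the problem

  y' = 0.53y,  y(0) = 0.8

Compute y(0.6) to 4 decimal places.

Euler: y_{n+1} = y_n + h·f(x_n, y_n).
x=0.000000, y=0.800000: f=0.424000 → y ← 0.800000 + 0.12·0.424000 = 0.850880
x=0.120000, y=0.850880: f=0.450966 → y ← 0.850880 + 0.12·0.450966 = 0.904996
x=0.240000, y=0.904996: f=0.479648 → y ← 0.904996 + 0.12·0.479648 = 0.962554
x=0.360000, y=0.962554: f=0.510153 → y ← 0.962554 + 0.12·0.510153 = 1.023772
x=0.480000, y=1.023772: f=0.542599 → y ← 1.023772 + 0.12·0.542599 = 1.088884
y(0.6) ≈ 1.0889

1.0889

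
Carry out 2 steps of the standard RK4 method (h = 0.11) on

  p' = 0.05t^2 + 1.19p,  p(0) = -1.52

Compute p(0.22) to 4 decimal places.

-1.9747

RK4: k1 = f(t_n, p_n); k2 = f(t_n + h/2, p_n + (h/2)·k1); k3 = f(t_n + h/2, p_n + (h/2)·k2); k4 = f(t_n + h, p_n + h·k3); p_{n+1} = p_n + (h/6)·(k1 + 2k2 + 2k3 + k4).
t=0.000000, p=-1.520000:
  k1 = f(0.000000, -1.520000) = -1.808800
  k2 = f(0.055000, -1.619484) = -1.927035
  k3 = f(0.055000, -1.625987) = -1.934773
  k4 = f(0.110000, -1.732825) = -2.061457
  p ← -1.520000 + (0.11/6)·(k1 + 2k2 + 2k3 + k4) = -1.732554
t=0.110000, p=-1.732554:
  k1 = f(0.110000, -1.732554) = -2.061135
  k2 = f(0.165000, -1.845917) = -2.195280
  k3 = f(0.165000, -1.853295) = -2.204059
  k4 = f(0.220000, -1.975001) = -2.347831
  p ← -1.732554 + (0.11/6)·(k1 + 2k2 + 2k3 + k4) = -1.974694
p(0.22) ≈ -1.9747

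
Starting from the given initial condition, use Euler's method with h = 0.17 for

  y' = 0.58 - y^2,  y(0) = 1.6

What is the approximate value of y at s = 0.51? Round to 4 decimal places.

0.9870

Euler: y_{n+1} = y_n + h·f(s_n, y_n).
s=0.000000, y=1.600000: f=-1.980000 → y ← 1.600000 + 0.17·(-1.980000) = 1.263400
s=0.170000, y=1.263400: f=-1.016180 → y ← 1.263400 + 0.17·(-1.016180) = 1.090649
s=0.340000, y=1.090649: f=-0.609516 → y ← 1.090649 + 0.17·(-0.609516) = 0.987032
y(0.51) ≈ 0.9870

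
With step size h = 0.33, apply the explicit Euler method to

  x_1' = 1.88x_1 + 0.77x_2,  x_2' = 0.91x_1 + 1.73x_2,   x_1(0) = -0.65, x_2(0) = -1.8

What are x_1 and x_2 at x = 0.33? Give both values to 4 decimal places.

Euler on (x_1,x_2): x_1_{n+1} = x_1_n + h·x_1', x_2_{n+1} = x_2_n + h·x_2'.
0.000000: (-0.650000, -1.800000); f=(-2.608000, -3.705500) → (-1.510640, -3.022815)
(x_1(0.33), x_2(0.33)) ≈ (-1.5106, -3.0228)

-1.5106, -3.0228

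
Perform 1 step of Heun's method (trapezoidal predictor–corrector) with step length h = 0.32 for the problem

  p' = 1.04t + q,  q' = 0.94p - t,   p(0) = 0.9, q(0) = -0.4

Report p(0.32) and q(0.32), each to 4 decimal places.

Heun on (p,q): k1 = f(t_n, state_n); k2 = f(t_n + h, state_n + h·k1); state_{n+1} = state_n + (h/2)·(k1 + k2).
0.000000: (0.900000, -0.400000)
  k1 = (-0.400000, 0.846000)
  predictor → (0.772000, -0.129280)
  k2 = (0.203520, 0.405680)
  → (0.868563, -0.199731)
(p(0.32), q(0.32)) ≈ (0.8686, -0.1997)

0.8686, -0.1997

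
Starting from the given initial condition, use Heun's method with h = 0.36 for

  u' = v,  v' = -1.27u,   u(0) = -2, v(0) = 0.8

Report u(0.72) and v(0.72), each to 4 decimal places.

-0.8266, 2.2204

Heun on (u,v): k1 = f(x_n, state_n); k2 = f(x_n + h, state_n + h·k1); state_{n+1} = state_n + (h/2)·(k1 + k2).
0.000000: (-2.000000, 0.800000)
  k1 = (0.800000, 2.540000)
  predictor → (-1.712000, 1.714400)
  k2 = (1.714400, 2.174240)
  → (-1.547408, 1.648563)
0.360000: (-1.547408, 1.648563)
  k1 = (1.648563, 1.965208)
  predictor → (-0.953925, 2.356038)
  k2 = (2.356038, 1.211485)
  → (-0.826580, 2.220368)
(u(0.72), v(0.72)) ≈ (-0.8266, 2.2204)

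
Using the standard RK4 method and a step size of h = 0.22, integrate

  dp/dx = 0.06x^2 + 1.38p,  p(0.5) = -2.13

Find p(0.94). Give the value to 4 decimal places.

-3.8908

RK4: k1 = f(x_n, p_n); k2 = f(x_n + h/2, p_n + (h/2)·k1); k3 = f(x_n + h/2, p_n + (h/2)·k2); k4 = f(x_n + h, p_n + h·k3); p_{n+1} = p_n + (h/6)·(k1 + 2k2 + 2k3 + k4).
x=0.500000, p=-2.130000:
  k1 = f(0.500000, -2.130000) = -2.924400
  k2 = f(0.610000, -2.451684) = -3.360998
  k3 = f(0.610000, -2.499710) = -3.427273
  k4 = f(0.720000, -2.884000) = -3.948816
  p ← -2.130000 + (0.22/6)·(k1 + 2k2 + 2k3 + k4) = -2.879824
x=0.720000, p=-2.879824:
  k1 = f(0.720000, -2.879824) = -3.943054
  k2 = f(0.830000, -3.313560) = -4.531379
  k3 = f(0.830000, -3.378276) = -4.620687
  k4 = f(0.940000, -3.896376) = -5.323982
  p ← -2.879824 + (0.22/6)·(k1 + 2k2 + 2k3 + k4) = -3.890767
p(0.94) ≈ -3.8908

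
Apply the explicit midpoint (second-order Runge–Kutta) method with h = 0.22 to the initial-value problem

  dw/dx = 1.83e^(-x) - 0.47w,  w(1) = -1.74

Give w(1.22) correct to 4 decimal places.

-1.4444

Midpoint: k1 = f(x_n, w_n); k2 = f(x_n + h/2, w_n + (h/2)·k1); w_{n+1} = w_n + h·k2.
x=1.000000, w=-1.740000:
  k1 = f(1.000000, -1.740000) = 1.491019
  k2 = f(1.110000, -1.575988) = 1.343807
  w ← -1.740000 + 0.22·1.343807 = -1.444362
w(1.22) ≈ -1.4444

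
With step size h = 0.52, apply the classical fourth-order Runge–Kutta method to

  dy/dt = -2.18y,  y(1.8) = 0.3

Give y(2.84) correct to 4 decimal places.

RK4: k1 = f(t_n, y_n); k2 = f(t_n + h/2, y_n + (h/2)·k1); k3 = f(t_n + h/2, y_n + (h/2)·k2); k4 = f(t_n + h, y_n + h·k3); y_{n+1} = y_n + (h/6)·(k1 + 2k2 + 2k3 + k4).
t=1.800000, y=0.300000:
  k1 = f(1.800000, 0.300000) = -0.654000
  k2 = f(2.060000, 0.129960) = -0.283313
  k3 = f(2.060000, 0.226339) = -0.493418
  k4 = f(2.320000, 0.043422) = -0.094661
  y ← 0.300000 + (0.52/6)·(k1 + 2k2 + 2k3 + k4) = 0.100483
t=2.320000, y=0.100483:
  k1 = f(2.320000, 0.100483) = -0.219052
  k2 = f(2.580000, 0.043529) = -0.094893
  k3 = f(2.580000, 0.075810) = -0.165267
  k4 = f(2.840000, 0.014544) = -0.031706
  y ← 0.100483 + (0.52/6)·(k1 + 2k2 + 2k3 + k4) = 0.033656
y(2.84) ≈ 0.0337

0.0337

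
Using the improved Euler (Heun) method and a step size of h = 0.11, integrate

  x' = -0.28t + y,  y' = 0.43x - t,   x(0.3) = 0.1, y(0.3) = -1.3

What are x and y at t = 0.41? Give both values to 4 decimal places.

Heun on (x,y): k1 = f(t_n, state_n); k2 = f(t_n + h, state_n + h·k1); state_{n+1} = state_n + (h/2)·(k1 + k2).
0.300000: (0.100000, -1.300000)
  k1 = (-1.384000, -0.257000)
  predictor → (-0.052240, -1.328270)
  k2 = (-1.443070, -0.432463)
  → (-0.055489, -1.337920)
(x(0.41), y(0.41)) ≈ (-0.0555, -1.3379)

-0.0555, -1.3379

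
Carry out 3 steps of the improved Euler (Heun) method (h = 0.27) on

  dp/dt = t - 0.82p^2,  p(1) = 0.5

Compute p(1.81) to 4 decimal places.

1.1480

Heun: k1 = f(t_n, p_n); k2 = f(t_n + h, p_n + h·k1); p_{n+1} = p_n + (h/2)·(k1 + k2).
t=1.000000, p=0.500000:
  k1 = f(1.000000, 0.500000) = 0.795000
  k2 = f(1.270000, 0.714650) = 0.851206
  p ← 0.500000 + (0.27/2)·(0.795000 + 0.851206) = 0.722238
t=1.270000, p=0.722238:
  k1 = f(1.270000, 0.722238) = 0.842266
  k2 = f(1.540000, 0.949649) = 0.800496
  p ← 0.722238 + (0.27/2)·(0.842266 + 0.800496) = 0.944011
t=1.540000, p=0.944011:
  k1 = f(1.540000, 0.944011) = 0.809252
  k2 = f(1.810000, 1.162509) = 0.701830
  p ← 0.944011 + (0.27/2)·(0.809252 + 0.701830) = 1.148007
p(1.81) ≈ 1.1480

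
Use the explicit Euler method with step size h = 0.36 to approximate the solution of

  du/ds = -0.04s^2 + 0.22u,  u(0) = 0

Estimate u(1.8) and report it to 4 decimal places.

-0.0590

Euler: u_{n+1} = u_n + h·f(s_n, u_n).
s=0.000000, u=0.000000: f=0.000000 → u ← 0.000000 + 0.36·0.000000 = 0.000000
s=0.360000, u=0.000000: f=-0.005184 → u ← 0.000000 + 0.36·(-0.005184) = -0.001866
s=0.720000, u=-0.001866: f=-0.021147 → u ← -0.001866 + 0.36·(-0.021147) = -0.009479
s=1.080000, u=-0.009479: f=-0.048741 → u ← -0.009479 + 0.36·(-0.048741) = -0.027026
s=1.440000, u=-0.027026: f=-0.088890 → u ← -0.027026 + 0.36·(-0.088890) = -0.059026
u(1.8) ≈ -0.0590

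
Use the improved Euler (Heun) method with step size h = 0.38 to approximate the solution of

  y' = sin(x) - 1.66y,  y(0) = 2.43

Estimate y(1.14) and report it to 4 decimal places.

Heun: k1 = f(x_n, y_n); k2 = f(x_n + h, y_n + h·k1); y_{n+1} = y_n + (h/2)·(k1 + k2).
x=0.000000, y=2.430000:
  k1 = f(0.000000, 2.430000) = -4.033800
  k2 = f(0.380000, 0.897156) = -1.118358
  y ← 2.430000 + (0.38/2)·(-4.033800 + (-1.118358)) = 1.451090
x=0.380000, y=1.451090:
  k1 = f(0.380000, 1.451090) = -2.037889
  k2 = f(0.760000, 0.676692) = -0.434388
  y ← 1.451090 + (0.38/2)·(-2.037889 + (-0.434388)) = 0.981357
x=0.760000, y=0.981357:
  k1 = f(0.760000, 0.981357) = -0.940132
  k2 = f(1.140000, 0.624107) = -0.127385
  y ← 0.981357 + (0.38/2)·(-0.940132 + (-0.127385)) = 0.778529
y(1.14) ≈ 0.7785

0.7785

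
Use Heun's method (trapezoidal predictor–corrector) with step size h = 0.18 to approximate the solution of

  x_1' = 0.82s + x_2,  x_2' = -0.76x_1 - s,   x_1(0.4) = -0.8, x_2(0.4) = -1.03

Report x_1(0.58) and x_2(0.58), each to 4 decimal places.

-0.9097, -1.0001

Heun on (x_1,x_2): k1 = f(s_n, state_n); k2 = f(s_n + h, state_n + h·k1); state_{n+1} = state_n + (h/2)·(k1 + k2).
0.400000: (-0.800000, -1.030000)
  k1 = (-0.702000, 0.208000)
  predictor → (-0.926360, -0.992560)
  k2 = (-0.516960, 0.124034)
  → (-0.909706, -1.000117)
(x_1(0.58), x_2(0.58)) ≈ (-0.9097, -1.0001)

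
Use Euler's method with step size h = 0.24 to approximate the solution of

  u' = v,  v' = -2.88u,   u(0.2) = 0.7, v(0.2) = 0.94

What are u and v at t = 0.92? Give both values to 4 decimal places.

0.9910, -0.8991

Euler on (u,v): u_{n+1} = u_n + h·u', v_{n+1} = v_n + h·v'.
0.200000: (0.700000, 0.940000); f=(0.940000, -2.016000) → (0.925600, 0.456160)
0.440000: (0.925600, 0.456160); f=(0.456160, -2.665728) → (1.035078, -0.183615)
0.680000: (1.035078, -0.183615); f=(-0.183615, -2.981026) → (0.991011, -0.899061)
(u(0.92), v(0.92)) ≈ (0.9910, -0.8991)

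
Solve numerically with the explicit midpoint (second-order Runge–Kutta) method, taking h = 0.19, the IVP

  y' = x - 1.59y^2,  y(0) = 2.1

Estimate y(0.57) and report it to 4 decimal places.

Midpoint: k1 = f(x_n, y_n); k2 = f(x_n + h/2, y_n + (h/2)·k1); y_{n+1} = y_n + h·k2.
x=0.000000, y=2.100000:
  k1 = f(0.000000, 2.100000) = -7.011900
  k2 = f(0.095000, 1.433869) = -3.174011
  y ← 2.100000 + 0.19·(-3.174011) = 1.496938
x=0.190000, y=1.496938:
  k1 = f(0.190000, 1.496938) = -3.372909
  k2 = f(0.285000, 1.176512) = -1.915845
  y ← 1.496938 + 0.19·(-1.915845) = 1.132927
x=0.380000, y=1.132927:
  k1 = f(0.380000, 1.132927) = -1.660804
  k2 = f(0.475000, 0.975151) = -1.036962
  y ← 1.132927 + 0.19·(-1.036962) = 0.935905
y(0.57) ≈ 0.9359

0.9359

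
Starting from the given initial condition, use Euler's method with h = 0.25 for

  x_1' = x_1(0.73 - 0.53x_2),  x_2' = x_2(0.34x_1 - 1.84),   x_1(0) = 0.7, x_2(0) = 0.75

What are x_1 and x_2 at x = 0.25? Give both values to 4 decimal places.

0.7582, 0.4496

Euler on (x_1,x_2): x_1_{n+1} = x_1_n + h·x_1', x_2_{n+1} = x_2_n + h·x_2'.
0.000000: (0.700000, 0.750000); f=(0.232750, -1.201500) → (0.758187, 0.449625)
(x_1(0.25), x_2(0.25)) ≈ (0.7582, 0.4496)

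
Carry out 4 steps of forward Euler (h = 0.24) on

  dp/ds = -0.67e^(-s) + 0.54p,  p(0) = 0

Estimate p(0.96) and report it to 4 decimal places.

Euler: p_{n+1} = p_n + h·f(s_n, p_n).
s=0.000000, p=0.000000: f=-0.670000 → p ← 0.000000 + 0.24·(-0.670000) = -0.160800
s=0.240000, p=-0.160800: f=-0.613873 → p ← -0.160800 + 0.24·(-0.613873) = -0.308129
s=0.480000, p=-0.308129: f=-0.580975 → p ← -0.308129 + 0.24·(-0.580975) = -0.447563
s=0.720000, p=-0.447563: f=-0.567808 → p ← -0.447563 + 0.24·(-0.567808) = -0.583837
p(0.96) ≈ -0.5838

-0.5838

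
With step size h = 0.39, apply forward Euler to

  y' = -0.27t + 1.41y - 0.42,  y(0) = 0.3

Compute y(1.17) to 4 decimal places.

Euler: y_{n+1} = y_n + h·f(t_n, y_n).
t=0.000000, y=0.300000: f=0.003000 → y ← 0.300000 + 0.39·0.003000 = 0.301170
t=0.390000, y=0.301170: f=-0.100650 → y ← 0.301170 + 0.39·(-0.100650) = 0.261916
t=0.780000, y=0.261916: f=-0.261298 → y ← 0.261916 + 0.39·(-0.261298) = 0.160010
y(1.17) ≈ 0.1600

0.1600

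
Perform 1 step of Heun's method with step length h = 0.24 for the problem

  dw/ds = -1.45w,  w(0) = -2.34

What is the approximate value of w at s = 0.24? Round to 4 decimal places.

Heun: k1 = f(s_n, w_n); k2 = f(s_n + h, w_n + h·k1); w_{n+1} = w_n + (h/2)·(k1 + k2).
s=0.000000, w=-2.340000:
  k1 = f(0.000000, -2.340000) = 3.393000
  k2 = f(0.240000, -1.525680) = 2.212236
  w ← -2.340000 + (0.24/2)·(3.393000 + 2.212236) = -1.667372
w(0.24) ≈ -1.6674

-1.6674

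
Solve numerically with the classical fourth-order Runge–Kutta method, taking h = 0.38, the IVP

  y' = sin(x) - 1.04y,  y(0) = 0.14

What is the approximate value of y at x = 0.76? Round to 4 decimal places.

RK4: k1 = f(x_n, y_n); k2 = f(x_n + h/2, y_n + (h/2)·k1); k3 = f(x_n + h/2, y_n + (h/2)·k2); k4 = f(x_n + h, y_n + h·k3); y_{n+1} = y_n + (h/6)·(k1 + 2k2 + 2k3 + k4).
x=0.000000, y=0.140000:
  k1 = f(0.000000, 0.140000) = -0.145600
  k2 = f(0.190000, 0.112336) = 0.072029
  k3 = f(0.190000, 0.153686) = 0.029026
  k4 = f(0.380000, 0.151030) = 0.213849
  y ← 0.140000 + (0.38/6)·(k1 + 2k2 + 2k3 + k4) = 0.157123
x=0.380000, y=0.157123:
  k1 = f(0.380000, 0.157123) = 0.207513
  k2 = f(0.570000, 0.196550) = 0.335220
  k3 = f(0.570000, 0.220815) = 0.309985
  k4 = f(0.760000, 0.274917) = 0.403008
  y ← 0.157123 + (0.38/6)·(k1 + 2k2 + 2k3 + k4) = 0.277515
y(0.76) ≈ 0.2775

0.2775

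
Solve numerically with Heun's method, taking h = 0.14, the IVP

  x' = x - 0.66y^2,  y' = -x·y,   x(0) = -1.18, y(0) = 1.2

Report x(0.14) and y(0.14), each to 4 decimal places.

-1.5229, 1.4438

Heun on (x,y): k1 = f(t_n, state_n); k2 = f(t_n + h, state_n + h·k1); state_{n+1} = state_n + (h/2)·(k1 + k2).
0.000000: (-1.180000, 1.200000)
  k1 = (-2.130400, 1.416000)
  predictor → (-1.478256, 1.398240)
  k2 = (-2.768606, 2.066957)
  → (-1.522930, 1.443807)
(x(0.14), y(0.14)) ≈ (-1.5229, 1.4438)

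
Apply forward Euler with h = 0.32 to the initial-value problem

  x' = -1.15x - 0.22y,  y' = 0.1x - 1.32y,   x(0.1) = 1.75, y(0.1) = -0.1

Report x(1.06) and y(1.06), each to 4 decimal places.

0.4422, 0.0425

Euler on (x,y): x_{n+1} = x_n + h·x', y_{n+1} = y_n + h·y'.
0.100000: (1.750000, -0.100000); f=(-1.990500, 0.307000) → (1.113040, -0.001760)
0.420000: (1.113040, -0.001760); f=(-1.279609, 0.113627) → (0.703565, 0.034601)
0.740000: (0.703565, 0.034601); f=(-0.816712, 0.024684) → (0.442217, 0.042499)
(x(1.06), y(1.06)) ≈ (0.4422, 0.0425)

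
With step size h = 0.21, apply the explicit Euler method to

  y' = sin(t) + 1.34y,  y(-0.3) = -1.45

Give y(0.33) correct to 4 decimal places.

Euler: y_{n+1} = y_n + h·f(t_n, y_n).
t=-0.300000, y=-1.450000: f=-2.238520 → y ← -1.450000 + 0.21·(-2.238520) = -1.920089
t=-0.090000, y=-1.920089: f=-2.662798 → y ← -1.920089 + 0.21·(-2.662798) = -2.479277
t=0.120000, y=-2.479277: f=-3.202519 → y ← -2.479277 + 0.21·(-3.202519) = -3.151806
y(0.33) ≈ -3.1518

-3.1518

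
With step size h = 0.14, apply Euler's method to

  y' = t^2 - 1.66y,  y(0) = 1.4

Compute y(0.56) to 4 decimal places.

Euler: y_{n+1} = y_n + h·f(t_n, y_n).
t=0.000000, y=1.400000: f=-2.324000 → y ← 1.400000 + 0.14·(-2.324000) = 1.074640
t=0.140000, y=1.074640: f=-1.764302 → y ← 1.074640 + 0.14·(-1.764302) = 0.827638
t=0.280000, y=0.827638: f=-1.295479 → y ← 0.827638 + 0.14·(-1.295479) = 0.646271
t=0.420000, y=0.646271: f=-0.896409 → y ← 0.646271 + 0.14·(-0.896409) = 0.520773
y(0.56) ≈ 0.5208

0.5208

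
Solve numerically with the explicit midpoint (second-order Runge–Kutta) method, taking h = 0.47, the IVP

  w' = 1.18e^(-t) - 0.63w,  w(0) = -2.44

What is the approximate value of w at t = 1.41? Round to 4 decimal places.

-0.5151

Midpoint: k1 = f(t_n, w_n); k2 = f(t_n + h/2, w_n + (h/2)·k1); w_{n+1} = w_n + h·k2.
t=0.000000, w=-2.440000:
  k1 = f(0.000000, -2.440000) = 2.717200
  k2 = f(0.235000, -1.801458) = 2.067792
  w ← -2.440000 + 0.47·2.067792 = -1.468138
t=0.470000, w=-1.468138:
  k1 = f(0.470000, -1.468138) = 1.662429
  k2 = f(0.705000, -1.077467) = 1.261852
  w ← -1.468138 + 0.47·1.261852 = -0.875067
t=0.940000, w=-0.875067:
  k1 = f(0.940000, -0.875067) = 1.012233
  k2 = f(1.175000, -0.637192) = 0.765838
  w ← -0.875067 + 0.47·0.765838 = -0.515123
w(1.41) ≈ -0.5151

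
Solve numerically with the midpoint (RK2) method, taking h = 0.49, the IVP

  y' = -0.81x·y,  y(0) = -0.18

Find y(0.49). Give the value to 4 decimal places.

-0.1625

Midpoint: k1 = f(x_n, y_n); k2 = f(x_n + h/2, y_n + (h/2)·k1); y_{n+1} = y_n + h·k2.
x=0.000000, y=-0.180000:
  k1 = f(0.000000, -0.180000) = 0.000000
  k2 = f(0.245000, -0.180000) = 0.035721
  y ← -0.180000 + 0.49·0.035721 = -0.162497
y(0.49) ≈ -0.1625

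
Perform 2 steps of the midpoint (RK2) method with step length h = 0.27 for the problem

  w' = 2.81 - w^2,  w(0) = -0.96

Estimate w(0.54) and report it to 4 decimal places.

Midpoint: k1 = f(x_n, w_n); k2 = f(x_n + h/2, w_n + (h/2)·k1); w_{n+1} = w_n + h·k2.
x=0.000000, w=-0.960000:
  k1 = f(0.000000, -0.960000) = 1.888400
  k2 = f(0.135000, -0.705066) = 2.312882
  w ← -0.960000 + 0.27·2.312882 = -0.335522
x=0.270000, w=-0.335522:
  k1 = f(0.270000, -0.335522) = 2.697425
  k2 = f(0.405000, 0.028631) = 2.809180
  w ← -0.335522 + 0.27·2.809180 = 0.422957
w(0.54) ≈ 0.4230

0.4230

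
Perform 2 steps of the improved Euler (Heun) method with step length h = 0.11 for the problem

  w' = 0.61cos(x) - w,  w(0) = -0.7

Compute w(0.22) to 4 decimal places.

-0.4430

Heun: k1 = f(x_n, w_n); k2 = f(x_n + h, w_n + h·k1); w_{n+1} = w_n + (h/2)·(k1 + k2).
x=0.000000, w=-0.700000:
  k1 = f(0.000000, -0.700000) = 1.310000
  k2 = f(0.110000, -0.555900) = 1.162213
  w ← -0.700000 + (0.11/2)·(1.310000 + 1.162213) = -0.564028
x=0.110000, w=-0.564028:
  k1 = f(0.110000, -0.564028) = 1.170341
  k2 = f(0.220000, -0.435291) = 1.030588
  w ← -0.564028 + (0.11/2)·(1.170341 + 1.030588) = -0.442977
w(0.22) ≈ -0.4430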